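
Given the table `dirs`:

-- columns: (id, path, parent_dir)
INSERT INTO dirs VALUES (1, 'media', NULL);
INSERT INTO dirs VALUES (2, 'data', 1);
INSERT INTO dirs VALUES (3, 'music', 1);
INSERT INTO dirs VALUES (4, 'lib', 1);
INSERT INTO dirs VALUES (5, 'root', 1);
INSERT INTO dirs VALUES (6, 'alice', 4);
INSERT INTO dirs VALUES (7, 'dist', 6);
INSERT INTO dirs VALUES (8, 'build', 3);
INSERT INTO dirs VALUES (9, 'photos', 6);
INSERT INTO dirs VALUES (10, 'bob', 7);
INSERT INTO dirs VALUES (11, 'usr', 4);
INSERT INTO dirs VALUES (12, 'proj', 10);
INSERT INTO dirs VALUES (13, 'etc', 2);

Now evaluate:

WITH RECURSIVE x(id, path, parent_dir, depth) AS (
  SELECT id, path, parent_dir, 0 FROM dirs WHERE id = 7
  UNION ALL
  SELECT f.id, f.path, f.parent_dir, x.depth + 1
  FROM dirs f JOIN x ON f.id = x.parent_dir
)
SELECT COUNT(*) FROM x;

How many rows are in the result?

Base: id=7 (dist), parent_dir=6, depth 0.
Iteration 1: join on id=6 -> alice (id 6, parent_dir=4, depth 1).
Iteration 2: join on id=4 -> lib (id 4, parent_dir=1, depth 2).
Iteration 3: join on id=1 -> media (id 1, parent_dir=NULL, depth 3).
Iteration 4: parent_dir is NULL; no match; recursion stops.
Total rows emitted: 4.

4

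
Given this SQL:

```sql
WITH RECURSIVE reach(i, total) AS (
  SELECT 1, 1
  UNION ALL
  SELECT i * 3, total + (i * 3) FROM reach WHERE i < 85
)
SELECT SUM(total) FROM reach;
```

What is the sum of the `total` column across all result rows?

Base: i=1, total=1.
Iteration 1: 1 < 85 holds -> i = 1 * 3 = 3, total = 1 + 3 = 4.
Iteration 2: 3 < 85 holds -> i = 3 * 3 = 9, total = 4 + 9 = 13.
Iteration 3: 9 < 85 holds -> i = 9 * 3 = 27, total = 13 + 27 = 40.
Iteration 4: 27 < 85 holds -> i = 27 * 3 = 81, total = 40 + 81 = 121.
Iteration 5: 81 < 85 holds -> i = 81 * 3 = 243, total = 121 + 243 = 364.
Iteration 6: 243 < 85 fails; recursion stops.
SUM(total) = 1 + 4 + 13 + 40 + 121 + 364 = 543.

543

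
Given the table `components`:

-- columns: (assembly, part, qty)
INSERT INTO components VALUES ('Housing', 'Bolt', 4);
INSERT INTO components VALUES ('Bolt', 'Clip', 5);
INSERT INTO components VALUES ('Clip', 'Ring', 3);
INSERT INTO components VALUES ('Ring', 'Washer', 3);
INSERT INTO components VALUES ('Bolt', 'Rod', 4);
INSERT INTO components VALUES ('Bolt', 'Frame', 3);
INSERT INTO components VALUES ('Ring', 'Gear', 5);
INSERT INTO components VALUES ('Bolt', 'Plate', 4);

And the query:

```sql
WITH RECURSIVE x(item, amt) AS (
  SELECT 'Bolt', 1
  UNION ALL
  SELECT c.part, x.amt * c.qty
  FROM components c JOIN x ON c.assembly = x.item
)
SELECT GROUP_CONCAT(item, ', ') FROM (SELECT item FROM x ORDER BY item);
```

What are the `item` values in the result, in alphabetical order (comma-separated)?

Bolt, Clip, Frame, Gear, Plate, Ring, Rod, Washer

Base: (Bolt, amt=1).
Iteration 1: components of {Bolt} -> Clip = 1*5 = 5, Frame = 1*3 = 3, Plate = 1*4 = 4, Rod = 1*4 = 4.
Iteration 2: components of {Clip,Frame,Plate,Rod} -> Ring = 5*3 = 15.
Iteration 3: components of {Ring} -> Gear = 15*5 = 75, Washer = 15*3 = 45.
Iteration 4: no further components; recursion stops.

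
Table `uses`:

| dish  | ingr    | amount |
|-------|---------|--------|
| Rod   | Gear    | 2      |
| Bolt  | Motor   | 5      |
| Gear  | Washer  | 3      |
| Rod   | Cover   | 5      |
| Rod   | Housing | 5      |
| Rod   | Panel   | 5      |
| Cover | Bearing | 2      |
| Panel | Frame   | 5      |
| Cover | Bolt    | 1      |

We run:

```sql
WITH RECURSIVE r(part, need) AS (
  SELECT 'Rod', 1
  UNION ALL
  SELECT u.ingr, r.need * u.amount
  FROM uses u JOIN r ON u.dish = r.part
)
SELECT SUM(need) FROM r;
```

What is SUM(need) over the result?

Base: (Rod, need=1).
Iteration 1: components of {Rod} -> Cover = 1*5 = 5, Gear = 1*2 = 2, Housing = 1*5 = 5, Panel = 1*5 = 5.
Iteration 2: components of {Cover,Gear,Housing,Panel} -> Bearing = 5*2 = 10, Bolt = 5*1 = 5, Frame = 5*5 = 25, Washer = 2*3 = 6.
Iteration 3: components of {Bearing,Bolt,Frame,Washer} -> Motor = 5*5 = 25.
Iteration 4: no further components; recursion stops.
SUM(need) = 1 + 5 + 2 + 5 + 5 + 25 + 6 + 5 + 10 + 25 = 89.

89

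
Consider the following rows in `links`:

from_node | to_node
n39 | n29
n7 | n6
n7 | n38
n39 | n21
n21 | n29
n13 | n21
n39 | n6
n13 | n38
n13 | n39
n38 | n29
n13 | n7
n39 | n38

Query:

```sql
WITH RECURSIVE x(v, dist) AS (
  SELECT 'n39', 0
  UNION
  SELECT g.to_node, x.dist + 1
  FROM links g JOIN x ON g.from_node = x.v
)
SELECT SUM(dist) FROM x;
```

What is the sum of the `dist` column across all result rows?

6

Base: (n39, dist=0).
Iteration 1: edges from {n39} -> (n21, dist=1), (n29, dist=1), (n38, dist=1), (n6, dist=1).
Iteration 2: edges from {n21,n29,n38,n6} -> (n29, dist=2). [UNION drops 1 duplicate row(s)]
Iteration 3: no outgoing edges from {n29}; recursion stops.
SUM(dist) = 0 + 1 + 1 + 1 + 1 + 2 = 6.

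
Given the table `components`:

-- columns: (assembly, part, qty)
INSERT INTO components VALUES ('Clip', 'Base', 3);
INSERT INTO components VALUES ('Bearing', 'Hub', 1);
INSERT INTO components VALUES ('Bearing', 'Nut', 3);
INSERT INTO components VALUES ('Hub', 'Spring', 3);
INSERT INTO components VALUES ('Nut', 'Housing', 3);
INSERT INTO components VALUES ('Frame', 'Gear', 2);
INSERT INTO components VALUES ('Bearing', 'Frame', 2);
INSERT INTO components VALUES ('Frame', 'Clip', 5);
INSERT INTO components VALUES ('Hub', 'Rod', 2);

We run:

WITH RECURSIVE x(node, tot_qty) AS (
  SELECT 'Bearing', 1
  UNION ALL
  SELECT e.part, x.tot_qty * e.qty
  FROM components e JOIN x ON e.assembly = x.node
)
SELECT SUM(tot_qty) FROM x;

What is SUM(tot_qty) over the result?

Base: (Bearing, tot_qty=1).
Iteration 1: components of {Bearing} -> Frame = 1*2 = 2, Hub = 1*1 = 1, Nut = 1*3 = 3.
Iteration 2: components of {Frame,Hub,Nut} -> Clip = 2*5 = 10, Gear = 2*2 = 4, Housing = 3*3 = 9, Rod = 1*2 = 2, Spring = 1*3 = 3.
Iteration 3: components of {Clip,Gear,Housing,Rod,Spring} -> Base = 10*3 = 30.
Iteration 4: no further components; recursion stops.
SUM(tot_qty) = 1 + 1 + 3 + 2 + 3 + 2 + 9 + 4 + 10 + 30 = 65.

65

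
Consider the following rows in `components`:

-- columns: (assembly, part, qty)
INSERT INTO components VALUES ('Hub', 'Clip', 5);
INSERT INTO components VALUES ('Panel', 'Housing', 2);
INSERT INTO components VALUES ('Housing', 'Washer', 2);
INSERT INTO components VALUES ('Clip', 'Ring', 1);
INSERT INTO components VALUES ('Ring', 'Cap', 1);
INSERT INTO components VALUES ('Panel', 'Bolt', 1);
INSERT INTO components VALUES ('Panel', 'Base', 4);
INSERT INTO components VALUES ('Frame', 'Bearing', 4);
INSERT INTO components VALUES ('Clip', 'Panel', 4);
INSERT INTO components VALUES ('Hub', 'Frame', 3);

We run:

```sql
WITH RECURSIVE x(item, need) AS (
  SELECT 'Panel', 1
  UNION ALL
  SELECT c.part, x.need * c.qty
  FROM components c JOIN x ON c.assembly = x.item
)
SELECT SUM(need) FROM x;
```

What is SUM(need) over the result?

Base: (Panel, need=1).
Iteration 1: components of {Panel} -> Base = 1*4 = 4, Bolt = 1*1 = 1, Housing = 1*2 = 2.
Iteration 2: components of {Base,Bolt,Housing} -> Washer = 2*2 = 4.
Iteration 3: no further components; recursion stops.
SUM(need) = 1 + 1 + 4 + 2 + 4 = 12.

12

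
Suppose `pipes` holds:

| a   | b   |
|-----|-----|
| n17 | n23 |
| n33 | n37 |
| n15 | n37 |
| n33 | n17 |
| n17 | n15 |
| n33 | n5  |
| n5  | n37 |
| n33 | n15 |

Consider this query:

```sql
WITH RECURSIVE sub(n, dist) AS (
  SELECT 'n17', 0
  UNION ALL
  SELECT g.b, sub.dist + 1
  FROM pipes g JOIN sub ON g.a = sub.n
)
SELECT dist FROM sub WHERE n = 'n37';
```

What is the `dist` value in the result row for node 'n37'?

Base: (n17, dist=0).
Iteration 1: edges from {n17} -> (n15, dist=1), (n23, dist=1).
Iteration 2: edges from {n15,n23} -> (n37, dist=2).
Iteration 3: no outgoing edges from {n37}; recursion stops.

2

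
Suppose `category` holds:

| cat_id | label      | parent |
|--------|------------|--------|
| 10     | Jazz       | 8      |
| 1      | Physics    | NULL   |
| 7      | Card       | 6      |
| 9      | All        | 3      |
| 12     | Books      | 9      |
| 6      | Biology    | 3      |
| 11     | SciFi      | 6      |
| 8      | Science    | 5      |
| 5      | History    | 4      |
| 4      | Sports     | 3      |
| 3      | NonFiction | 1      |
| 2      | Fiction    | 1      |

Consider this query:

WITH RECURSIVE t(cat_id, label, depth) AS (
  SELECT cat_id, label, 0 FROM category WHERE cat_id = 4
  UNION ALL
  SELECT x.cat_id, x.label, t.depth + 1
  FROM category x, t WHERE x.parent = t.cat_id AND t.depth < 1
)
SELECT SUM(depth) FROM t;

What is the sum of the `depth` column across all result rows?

Base: cat_id=4 (Sports) at depth 0.
Iteration 1: rows with parent in {4} -> History (id 5, depth 1).
Iteration 2: depth < 1 fails for all current rows; recursion stops.
SUM(depth) = 0 + 1 = 1.

1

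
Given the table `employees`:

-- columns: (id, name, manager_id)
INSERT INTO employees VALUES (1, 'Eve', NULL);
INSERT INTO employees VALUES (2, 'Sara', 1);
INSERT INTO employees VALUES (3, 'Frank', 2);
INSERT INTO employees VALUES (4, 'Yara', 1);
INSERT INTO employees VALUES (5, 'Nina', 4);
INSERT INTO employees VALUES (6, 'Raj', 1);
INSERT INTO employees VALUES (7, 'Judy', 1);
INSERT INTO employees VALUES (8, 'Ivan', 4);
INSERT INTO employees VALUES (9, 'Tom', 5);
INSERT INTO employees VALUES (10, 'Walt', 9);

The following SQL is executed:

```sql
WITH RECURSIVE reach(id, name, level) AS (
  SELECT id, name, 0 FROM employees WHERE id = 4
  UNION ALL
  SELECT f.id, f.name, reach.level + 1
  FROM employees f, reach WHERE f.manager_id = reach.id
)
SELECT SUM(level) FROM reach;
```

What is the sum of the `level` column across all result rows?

7

Base: id=4 (Yara) at level 0.
Iteration 1: rows with manager_id in {4} -> Nina (id 5, level 1), Ivan (id 8, level 1).
Iteration 2: rows with manager_id in {5,8} -> Tom (id 9, level 2).
Iteration 3: rows with manager_id in {9} -> Walt (id 10, level 3).
Iteration 4: no rows with manager_id in {10}; recursion stops.
SUM(level) = 0 + 1 + 1 + 2 + 3 = 7.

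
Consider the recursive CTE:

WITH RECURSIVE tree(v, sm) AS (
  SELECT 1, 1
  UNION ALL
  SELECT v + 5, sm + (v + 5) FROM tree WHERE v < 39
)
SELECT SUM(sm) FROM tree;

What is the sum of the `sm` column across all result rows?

Base: v=1, sm=1.
Iteration 1: 1 < 39 holds -> v = 1 + 5 = 6, sm = 1 + 6 = 7.
Iteration 2: 6 < 39 holds -> v = 6 + 5 = 11, sm = 7 + 11 = 18.
Iteration 3: 11 < 39 holds -> v = 11 + 5 = 16, sm = 18 + 16 = 34.
Iteration 4: 16 < 39 holds -> v = 16 + 5 = 21, sm = 34 + 21 = 55.
Iteration 5: 21 < 39 holds -> v = 21 + 5 = 26, sm = 55 + 26 = 81.
Iteration 6: 26 < 39 holds -> v = 26 + 5 = 31, sm = 81 + 31 = 112.
Iteration 7: 31 < 39 holds -> v = 31 + 5 = 36, sm = 112 + 36 = 148.
Iteration 8: 36 < 39 holds -> v = 36 + 5 = 41, sm = 148 + 41 = 189.
Iteration 9: 41 < 39 fails; recursion stops.
SUM(sm) = 1 + 7 + 18 + 34 + 55 + 81 + 112 + 148 + 189 = 645.

645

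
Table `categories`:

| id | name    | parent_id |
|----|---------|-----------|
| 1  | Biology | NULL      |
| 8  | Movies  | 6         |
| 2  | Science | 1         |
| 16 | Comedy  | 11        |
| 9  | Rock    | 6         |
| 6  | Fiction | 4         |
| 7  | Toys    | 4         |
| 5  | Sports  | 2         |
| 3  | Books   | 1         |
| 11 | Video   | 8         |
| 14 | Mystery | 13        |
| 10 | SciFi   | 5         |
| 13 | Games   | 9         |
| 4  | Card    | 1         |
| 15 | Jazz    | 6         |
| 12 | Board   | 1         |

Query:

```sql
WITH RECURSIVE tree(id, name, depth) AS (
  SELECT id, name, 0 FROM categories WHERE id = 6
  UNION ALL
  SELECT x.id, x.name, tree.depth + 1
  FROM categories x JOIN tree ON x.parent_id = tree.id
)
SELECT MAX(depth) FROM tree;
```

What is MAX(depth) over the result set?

3

Base: id=6 (Fiction) at depth 0.
Iteration 1: rows with parent_id in {6} -> Movies (id 8, depth 1), Rock (id 9, depth 1), Jazz (id 15, depth 1).
Iteration 2: rows with parent_id in {8,9,15} -> Video (id 11, depth 2), Games (id 13, depth 2).
Iteration 3: rows with parent_id in {11,13} -> Mystery (id 14, depth 3), Comedy (id 16, depth 3).
Iteration 4: no rows with parent_id in {14,16}; recursion stops.
depth values: 0, 1, 1, 1, 2, 2, 3, 3; the maximum is 3.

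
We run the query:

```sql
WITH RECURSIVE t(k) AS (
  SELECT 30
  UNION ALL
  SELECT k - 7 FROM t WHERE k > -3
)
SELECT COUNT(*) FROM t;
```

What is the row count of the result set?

Base: k=30.
Iteration 1: 30 > -3 holds -> k = 30 - 7 = 23.
Iteration 2: 23 > -3 holds -> k = 23 - 7 = 16.
Iteration 3: 16 > -3 holds -> k = 16 - 7 = 9.
Iteration 4: 9 > -3 holds -> k = 9 - 7 = 2.
Iteration 5: 2 > -3 holds -> k = 2 - 7 = -5.
Iteration 6: -5 > -3 fails; recursion stops.
Total rows emitted: 6.

6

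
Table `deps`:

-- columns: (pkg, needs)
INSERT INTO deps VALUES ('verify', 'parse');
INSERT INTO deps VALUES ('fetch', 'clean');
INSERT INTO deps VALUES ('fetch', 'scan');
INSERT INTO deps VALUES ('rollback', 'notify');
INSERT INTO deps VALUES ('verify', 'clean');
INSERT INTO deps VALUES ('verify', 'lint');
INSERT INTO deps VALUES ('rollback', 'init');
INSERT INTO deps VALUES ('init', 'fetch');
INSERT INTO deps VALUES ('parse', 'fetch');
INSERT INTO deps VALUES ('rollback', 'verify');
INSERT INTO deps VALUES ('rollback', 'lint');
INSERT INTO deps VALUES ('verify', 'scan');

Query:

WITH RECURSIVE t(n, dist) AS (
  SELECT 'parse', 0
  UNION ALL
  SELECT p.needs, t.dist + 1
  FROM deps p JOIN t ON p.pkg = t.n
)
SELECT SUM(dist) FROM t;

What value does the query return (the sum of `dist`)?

Base: (parse, dist=0).
Iteration 1: edges from {parse} -> (fetch, dist=1).
Iteration 2: edges from {fetch} -> (clean, dist=2), (scan, dist=2).
Iteration 3: no outgoing edges from {clean,scan}; recursion stops.
SUM(dist) = 0 + 1 + 2 + 2 = 5.

5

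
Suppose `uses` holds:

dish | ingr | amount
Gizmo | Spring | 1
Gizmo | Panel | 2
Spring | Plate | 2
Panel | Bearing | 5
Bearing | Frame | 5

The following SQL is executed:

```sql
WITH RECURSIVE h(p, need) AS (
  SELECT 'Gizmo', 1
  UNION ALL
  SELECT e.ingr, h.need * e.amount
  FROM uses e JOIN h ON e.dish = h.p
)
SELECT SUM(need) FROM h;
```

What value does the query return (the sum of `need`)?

Base: (Gizmo, need=1).
Iteration 1: components of {Gizmo} -> Panel = 1*2 = 2, Spring = 1*1 = 1.
Iteration 2: components of {Panel,Spring} -> Bearing = 2*5 = 10, Plate = 1*2 = 2.
Iteration 3: components of {Bearing,Plate} -> Frame = 10*5 = 50.
Iteration 4: no further components; recursion stops.
SUM(need) = 1 + 1 + 2 + 2 + 10 + 50 = 66.

66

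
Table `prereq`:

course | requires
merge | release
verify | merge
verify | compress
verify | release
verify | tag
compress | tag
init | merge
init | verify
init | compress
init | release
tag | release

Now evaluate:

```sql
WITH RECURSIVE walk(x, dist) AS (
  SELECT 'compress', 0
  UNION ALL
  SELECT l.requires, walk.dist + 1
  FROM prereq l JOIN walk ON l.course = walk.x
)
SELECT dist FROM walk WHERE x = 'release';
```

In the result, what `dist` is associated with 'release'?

2

Base: (compress, dist=0).
Iteration 1: edges from {compress} -> (tag, dist=1).
Iteration 2: edges from {tag} -> (release, dist=2).
Iteration 3: no outgoing edges from {release}; recursion stops.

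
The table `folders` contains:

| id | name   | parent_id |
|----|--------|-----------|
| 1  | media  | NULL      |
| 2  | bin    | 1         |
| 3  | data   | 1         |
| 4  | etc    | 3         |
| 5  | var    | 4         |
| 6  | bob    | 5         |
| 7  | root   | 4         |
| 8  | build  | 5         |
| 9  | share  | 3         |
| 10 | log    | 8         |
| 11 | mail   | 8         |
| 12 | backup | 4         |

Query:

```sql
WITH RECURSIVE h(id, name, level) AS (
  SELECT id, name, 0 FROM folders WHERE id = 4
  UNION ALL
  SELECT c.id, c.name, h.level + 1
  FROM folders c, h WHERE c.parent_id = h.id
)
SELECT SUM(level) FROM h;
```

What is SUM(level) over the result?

13

Base: id=4 (etc) at level 0.
Iteration 1: rows with parent_id in {4} -> var (id 5, level 1), root (id 7, level 1), backup (id 12, level 1).
Iteration 2: rows with parent_id in {5,7,12} -> bob (id 6, level 2), build (id 8, level 2).
Iteration 3: rows with parent_id in {6,8} -> log (id 10, level 3), mail (id 11, level 3).
Iteration 4: no rows with parent_id in {10,11}; recursion stops.
SUM(level) = 0 + 1 + 1 + 1 + 2 + 2 + 3 + 3 = 13.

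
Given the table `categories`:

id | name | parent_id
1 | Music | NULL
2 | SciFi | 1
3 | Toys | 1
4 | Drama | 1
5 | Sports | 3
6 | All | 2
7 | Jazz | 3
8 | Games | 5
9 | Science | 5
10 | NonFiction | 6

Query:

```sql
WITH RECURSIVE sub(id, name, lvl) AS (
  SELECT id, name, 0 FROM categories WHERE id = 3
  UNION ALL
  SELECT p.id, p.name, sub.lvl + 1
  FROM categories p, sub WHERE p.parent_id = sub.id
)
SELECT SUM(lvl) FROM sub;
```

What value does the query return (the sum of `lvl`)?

Base: id=3 (Toys) at lvl 0.
Iteration 1: rows with parent_id in {3} -> Sports (id 5, lvl 1), Jazz (id 7, lvl 1).
Iteration 2: rows with parent_id in {5,7} -> Games (id 8, lvl 2), Science (id 9, lvl 2).
Iteration 3: no rows with parent_id in {8,9}; recursion stops.
SUM(lvl) = 0 + 1 + 1 + 2 + 2 = 6.

6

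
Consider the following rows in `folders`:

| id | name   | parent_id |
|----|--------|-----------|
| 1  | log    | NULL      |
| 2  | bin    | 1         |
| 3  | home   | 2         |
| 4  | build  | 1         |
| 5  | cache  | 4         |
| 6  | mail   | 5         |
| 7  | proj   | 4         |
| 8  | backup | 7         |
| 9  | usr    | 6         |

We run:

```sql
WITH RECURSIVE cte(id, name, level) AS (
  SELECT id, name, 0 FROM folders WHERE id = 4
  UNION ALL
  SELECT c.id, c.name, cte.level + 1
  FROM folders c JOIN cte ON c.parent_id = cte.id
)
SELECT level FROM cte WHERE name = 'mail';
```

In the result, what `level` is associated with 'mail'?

Base: id=4 (build) at level 0.
Iteration 1: rows with parent_id in {4} -> cache (id 5, level 1), proj (id 7, level 1).
Iteration 2: rows with parent_id in {5,7} -> mail (id 6, level 2), backup (id 8, level 2).
Iteration 3: rows with parent_id in {6,8} -> usr (id 9, level 3).
Iteration 4: no rows with parent_id in {9}; recursion stops.

2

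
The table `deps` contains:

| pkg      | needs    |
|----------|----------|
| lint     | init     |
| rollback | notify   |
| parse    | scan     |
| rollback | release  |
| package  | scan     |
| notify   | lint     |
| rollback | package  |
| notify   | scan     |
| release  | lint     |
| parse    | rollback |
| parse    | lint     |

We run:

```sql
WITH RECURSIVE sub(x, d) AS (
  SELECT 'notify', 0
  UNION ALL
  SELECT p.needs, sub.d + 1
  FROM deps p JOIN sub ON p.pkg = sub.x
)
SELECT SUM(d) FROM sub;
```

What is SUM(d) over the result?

Base: (notify, d=0).
Iteration 1: edges from {notify} -> (lint, d=1), (scan, d=1).
Iteration 2: edges from {lint,scan} -> (init, d=2).
Iteration 3: no outgoing edges from {init}; recursion stops.
SUM(d) = 0 + 1 + 1 + 2 = 4.

4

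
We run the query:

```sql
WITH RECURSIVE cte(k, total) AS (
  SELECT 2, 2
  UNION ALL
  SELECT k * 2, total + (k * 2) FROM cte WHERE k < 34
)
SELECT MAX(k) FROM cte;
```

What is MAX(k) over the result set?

Base: k=2, total=2.
Iteration 1: 2 < 34 holds -> k = 2 * 2 = 4, total = 2 + 4 = 6.
Iteration 2: 4 < 34 holds -> k = 4 * 2 = 8, total = 6 + 8 = 14.
Iteration 3: 8 < 34 holds -> k = 8 * 2 = 16, total = 14 + 16 = 30.
Iteration 4: 16 < 34 holds -> k = 16 * 2 = 32, total = 30 + 32 = 62.
Iteration 5: 32 < 34 holds -> k = 32 * 2 = 64, total = 62 + 64 = 126.
Iteration 6: 64 < 34 fails; recursion stops.
k values: 2, 4, 8, 16, 32, 64; the maximum is 64.

64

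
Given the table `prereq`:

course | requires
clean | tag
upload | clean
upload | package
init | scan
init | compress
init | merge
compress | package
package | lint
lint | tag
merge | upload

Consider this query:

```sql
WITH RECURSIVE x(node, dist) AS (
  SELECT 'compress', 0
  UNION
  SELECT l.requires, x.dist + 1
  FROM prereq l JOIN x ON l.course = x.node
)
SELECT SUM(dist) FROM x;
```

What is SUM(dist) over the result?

Base: (compress, dist=0).
Iteration 1: edges from {compress} -> (package, dist=1).
Iteration 2: edges from {package} -> (lint, dist=2).
Iteration 3: edges from {lint} -> (tag, dist=3).
Iteration 4: no outgoing edges from {tag}; recursion stops.
SUM(dist) = 0 + 1 + 2 + 3 = 6.

6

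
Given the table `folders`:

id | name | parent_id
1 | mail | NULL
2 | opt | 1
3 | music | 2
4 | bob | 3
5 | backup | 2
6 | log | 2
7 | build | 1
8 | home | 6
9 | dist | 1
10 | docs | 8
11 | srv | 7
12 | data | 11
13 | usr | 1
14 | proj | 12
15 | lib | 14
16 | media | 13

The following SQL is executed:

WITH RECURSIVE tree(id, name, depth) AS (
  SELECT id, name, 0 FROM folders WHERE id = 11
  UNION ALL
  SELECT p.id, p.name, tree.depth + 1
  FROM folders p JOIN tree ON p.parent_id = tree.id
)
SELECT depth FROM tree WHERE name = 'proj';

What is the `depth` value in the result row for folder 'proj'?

2

Base: id=11 (srv) at depth 0.
Iteration 1: rows with parent_id in {11} -> data (id 12, depth 1).
Iteration 2: rows with parent_id in {12} -> proj (id 14, depth 2).
Iteration 3: rows with parent_id in {14} -> lib (id 15, depth 3).
Iteration 4: no rows with parent_id in {15}; recursion stops.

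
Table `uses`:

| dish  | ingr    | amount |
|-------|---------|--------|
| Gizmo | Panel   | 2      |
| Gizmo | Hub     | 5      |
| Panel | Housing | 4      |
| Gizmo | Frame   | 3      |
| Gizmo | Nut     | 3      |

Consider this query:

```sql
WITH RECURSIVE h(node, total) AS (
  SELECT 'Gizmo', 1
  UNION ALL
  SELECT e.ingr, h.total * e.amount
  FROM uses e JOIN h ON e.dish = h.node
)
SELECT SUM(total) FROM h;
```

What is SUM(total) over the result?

22

Base: (Gizmo, total=1).
Iteration 1: components of {Gizmo} -> Frame = 1*3 = 3, Hub = 1*5 = 5, Nut = 1*3 = 3, Panel = 1*2 = 2.
Iteration 2: components of {Frame,Hub,Nut,Panel} -> Housing = 2*4 = 8.
Iteration 3: no further components; recursion stops.
SUM(total) = 1 + 3 + 5 + 2 + 3 + 8 = 22.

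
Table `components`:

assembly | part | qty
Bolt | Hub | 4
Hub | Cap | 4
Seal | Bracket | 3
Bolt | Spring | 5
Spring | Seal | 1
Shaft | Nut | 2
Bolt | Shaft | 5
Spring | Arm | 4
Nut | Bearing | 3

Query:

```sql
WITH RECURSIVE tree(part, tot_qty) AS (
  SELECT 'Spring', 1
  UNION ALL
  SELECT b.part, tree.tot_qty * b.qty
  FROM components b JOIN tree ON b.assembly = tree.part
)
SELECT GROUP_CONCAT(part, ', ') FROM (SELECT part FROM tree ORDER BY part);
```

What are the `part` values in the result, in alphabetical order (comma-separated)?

Base: (Spring, tot_qty=1).
Iteration 1: components of {Spring} -> Arm = 1*4 = 4, Seal = 1*1 = 1.
Iteration 2: components of {Arm,Seal} -> Bracket = 1*3 = 3.
Iteration 3: no further components; recursion stops.

Arm, Bracket, Seal, Spring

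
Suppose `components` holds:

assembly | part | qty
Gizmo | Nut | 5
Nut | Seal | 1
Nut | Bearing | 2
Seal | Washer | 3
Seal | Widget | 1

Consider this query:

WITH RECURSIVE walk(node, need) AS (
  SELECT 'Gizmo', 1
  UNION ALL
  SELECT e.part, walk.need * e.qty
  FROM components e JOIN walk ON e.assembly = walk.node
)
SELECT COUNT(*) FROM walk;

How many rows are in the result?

Base: (Gizmo, need=1).
Iteration 1: components of {Gizmo} -> Nut = 1*5 = 5.
Iteration 2: components of {Nut} -> Bearing = 5*2 = 10, Seal = 5*1 = 5.
Iteration 3: components of {Bearing,Seal} -> Washer = 5*3 = 15, Widget = 5*1 = 5.
Iteration 4: no further components; recursion stops.
Total rows emitted: 6.

6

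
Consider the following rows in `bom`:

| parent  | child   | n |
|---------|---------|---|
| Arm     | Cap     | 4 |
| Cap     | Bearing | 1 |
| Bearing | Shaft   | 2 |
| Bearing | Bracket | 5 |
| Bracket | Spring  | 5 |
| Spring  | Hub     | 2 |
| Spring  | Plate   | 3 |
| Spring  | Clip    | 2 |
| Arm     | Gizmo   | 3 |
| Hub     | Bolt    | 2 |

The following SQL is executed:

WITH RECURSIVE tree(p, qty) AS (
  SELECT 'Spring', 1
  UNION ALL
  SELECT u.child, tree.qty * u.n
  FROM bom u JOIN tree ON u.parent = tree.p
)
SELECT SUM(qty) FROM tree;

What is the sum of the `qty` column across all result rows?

Base: (Spring, qty=1).
Iteration 1: components of {Spring} -> Clip = 1*2 = 2, Hub = 1*2 = 2, Plate = 1*3 = 3.
Iteration 2: components of {Clip,Hub,Plate} -> Bolt = 2*2 = 4.
Iteration 3: no further components; recursion stops.
SUM(qty) = 1 + 2 + 3 + 2 + 4 = 12.

12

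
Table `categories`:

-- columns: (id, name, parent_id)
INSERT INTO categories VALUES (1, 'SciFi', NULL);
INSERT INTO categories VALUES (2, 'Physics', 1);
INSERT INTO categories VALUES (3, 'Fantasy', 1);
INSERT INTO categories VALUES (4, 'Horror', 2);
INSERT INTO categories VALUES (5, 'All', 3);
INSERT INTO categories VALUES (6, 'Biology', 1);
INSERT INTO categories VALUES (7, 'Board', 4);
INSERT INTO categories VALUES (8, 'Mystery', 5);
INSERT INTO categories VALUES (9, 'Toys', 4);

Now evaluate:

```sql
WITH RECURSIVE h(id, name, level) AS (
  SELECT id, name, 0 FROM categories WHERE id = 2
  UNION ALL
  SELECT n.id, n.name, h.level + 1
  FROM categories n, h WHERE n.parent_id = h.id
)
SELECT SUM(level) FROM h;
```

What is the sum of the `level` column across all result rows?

5

Base: id=2 (Physics) at level 0.
Iteration 1: rows with parent_id in {2} -> Horror (id 4, level 1).
Iteration 2: rows with parent_id in {4} -> Board (id 7, level 2), Toys (id 9, level 2).
Iteration 3: no rows with parent_id in {7,9}; recursion stops.
SUM(level) = 0 + 1 + 2 + 2 = 5.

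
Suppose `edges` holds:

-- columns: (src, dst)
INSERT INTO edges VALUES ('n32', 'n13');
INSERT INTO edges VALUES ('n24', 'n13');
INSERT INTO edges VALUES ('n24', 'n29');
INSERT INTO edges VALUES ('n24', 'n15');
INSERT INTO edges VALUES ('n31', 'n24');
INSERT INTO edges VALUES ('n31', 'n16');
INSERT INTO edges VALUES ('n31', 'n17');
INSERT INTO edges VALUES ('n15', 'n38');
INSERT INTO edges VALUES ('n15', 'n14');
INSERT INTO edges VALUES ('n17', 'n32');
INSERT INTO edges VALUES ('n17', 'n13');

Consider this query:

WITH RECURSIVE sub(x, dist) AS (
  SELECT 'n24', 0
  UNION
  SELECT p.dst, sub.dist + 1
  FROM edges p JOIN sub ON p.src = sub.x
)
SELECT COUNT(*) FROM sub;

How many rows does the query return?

6

Base: (n24, dist=0).
Iteration 1: edges from {n24} -> (n13, dist=1), (n15, dist=1), (n29, dist=1).
Iteration 2: edges from {n13,n15,n29} -> (n14, dist=2), (n38, dist=2).
Iteration 3: no outgoing edges from {n14,n38}; recursion stops.
Total rows emitted: 6.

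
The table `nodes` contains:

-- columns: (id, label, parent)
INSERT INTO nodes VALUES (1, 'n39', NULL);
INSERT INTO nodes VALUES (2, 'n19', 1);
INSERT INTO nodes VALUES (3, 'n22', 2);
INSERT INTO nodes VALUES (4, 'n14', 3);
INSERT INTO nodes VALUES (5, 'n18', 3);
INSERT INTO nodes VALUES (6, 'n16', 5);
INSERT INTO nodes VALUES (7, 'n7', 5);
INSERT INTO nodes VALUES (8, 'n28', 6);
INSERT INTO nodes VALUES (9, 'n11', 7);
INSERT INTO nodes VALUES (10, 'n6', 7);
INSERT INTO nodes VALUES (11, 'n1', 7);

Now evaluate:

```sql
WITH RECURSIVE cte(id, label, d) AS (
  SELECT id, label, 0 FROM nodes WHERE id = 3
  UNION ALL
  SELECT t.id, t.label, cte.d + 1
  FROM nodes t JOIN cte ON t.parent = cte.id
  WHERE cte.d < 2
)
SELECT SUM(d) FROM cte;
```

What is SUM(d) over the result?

Base: id=3 (n22) at d 0.
Iteration 1: rows with parent in {3} -> n14 (id 4, d 1), n18 (id 5, d 1).
Iteration 2: rows with parent in {4,5} -> n16 (id 6, d 2), n7 (id 7, d 2).
Iteration 3: d < 2 fails for all current rows; recursion stops.
SUM(d) = 0 + 1 + 1 + 2 + 2 = 6.

6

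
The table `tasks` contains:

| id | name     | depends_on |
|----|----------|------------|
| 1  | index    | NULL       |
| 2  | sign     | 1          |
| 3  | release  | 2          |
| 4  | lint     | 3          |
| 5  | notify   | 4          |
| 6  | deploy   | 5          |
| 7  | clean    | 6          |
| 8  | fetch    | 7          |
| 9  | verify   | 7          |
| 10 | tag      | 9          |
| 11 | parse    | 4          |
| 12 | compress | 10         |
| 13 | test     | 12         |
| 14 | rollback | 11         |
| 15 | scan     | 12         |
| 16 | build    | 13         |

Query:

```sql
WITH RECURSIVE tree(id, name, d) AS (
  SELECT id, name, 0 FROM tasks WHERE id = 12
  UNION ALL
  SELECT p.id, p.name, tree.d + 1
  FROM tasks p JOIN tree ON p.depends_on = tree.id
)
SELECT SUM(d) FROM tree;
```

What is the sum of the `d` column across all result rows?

Base: id=12 (compress) at d 0.
Iteration 1: rows with depends_on in {12} -> test (id 13, d 1), scan (id 15, d 1).
Iteration 2: rows with depends_on in {13,15} -> build (id 16, d 2).
Iteration 3: no rows with depends_on in {16}; recursion stops.
SUM(d) = 0 + 1 + 1 + 2 = 4.

4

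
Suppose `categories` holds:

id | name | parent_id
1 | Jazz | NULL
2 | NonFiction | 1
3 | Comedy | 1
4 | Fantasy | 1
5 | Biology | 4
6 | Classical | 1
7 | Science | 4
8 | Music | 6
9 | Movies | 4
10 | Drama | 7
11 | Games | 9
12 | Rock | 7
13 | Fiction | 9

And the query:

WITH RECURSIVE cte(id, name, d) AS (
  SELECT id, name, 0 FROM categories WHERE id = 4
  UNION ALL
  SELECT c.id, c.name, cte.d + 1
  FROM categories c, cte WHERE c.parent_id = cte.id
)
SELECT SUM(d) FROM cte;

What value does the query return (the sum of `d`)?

Base: id=4 (Fantasy) at d 0.
Iteration 1: rows with parent_id in {4} -> Biology (id 5, d 1), Science (id 7, d 1), Movies (id 9, d 1).
Iteration 2: rows with parent_id in {5,7,9} -> Drama (id 10, d 2), Games (id 11, d 2), Rock (id 12, d 2), Fiction (id 13, d 2).
Iteration 3: no rows with parent_id in {10,11,12,13}; recursion stops.
SUM(d) = 0 + 1 + 1 + 1 + 2 + 2 + 2 + 2 = 11.

11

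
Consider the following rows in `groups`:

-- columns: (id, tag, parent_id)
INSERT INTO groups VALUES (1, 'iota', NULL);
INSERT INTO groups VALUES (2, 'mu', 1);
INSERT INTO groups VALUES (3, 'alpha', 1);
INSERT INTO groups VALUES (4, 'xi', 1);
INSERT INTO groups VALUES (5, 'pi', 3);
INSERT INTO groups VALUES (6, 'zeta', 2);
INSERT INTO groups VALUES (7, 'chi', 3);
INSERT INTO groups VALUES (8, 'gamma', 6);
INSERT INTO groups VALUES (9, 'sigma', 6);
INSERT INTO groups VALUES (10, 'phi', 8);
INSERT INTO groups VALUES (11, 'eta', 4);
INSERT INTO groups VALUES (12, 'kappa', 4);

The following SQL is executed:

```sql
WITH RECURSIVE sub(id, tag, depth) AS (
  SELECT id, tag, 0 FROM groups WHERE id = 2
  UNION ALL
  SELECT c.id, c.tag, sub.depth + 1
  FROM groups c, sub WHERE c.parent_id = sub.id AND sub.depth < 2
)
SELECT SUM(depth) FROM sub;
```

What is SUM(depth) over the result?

Base: id=2 (mu) at depth 0.
Iteration 1: rows with parent_id in {2} -> zeta (id 6, depth 1).
Iteration 2: rows with parent_id in {6} -> gamma (id 8, depth 2), sigma (id 9, depth 2).
Iteration 3: depth < 2 fails for all current rows; recursion stops.
SUM(depth) = 0 + 1 + 2 + 2 = 5.

5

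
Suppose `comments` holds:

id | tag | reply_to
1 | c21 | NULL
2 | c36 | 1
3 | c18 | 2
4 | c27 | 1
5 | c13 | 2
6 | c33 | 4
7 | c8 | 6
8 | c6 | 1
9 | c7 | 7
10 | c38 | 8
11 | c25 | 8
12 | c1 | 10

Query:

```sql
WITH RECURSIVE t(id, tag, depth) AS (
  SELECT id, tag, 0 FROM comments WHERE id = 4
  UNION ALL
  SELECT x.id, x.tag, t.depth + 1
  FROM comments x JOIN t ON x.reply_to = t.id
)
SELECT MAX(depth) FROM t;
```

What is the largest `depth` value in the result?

3

Base: id=4 (c27) at depth 0.
Iteration 1: rows with reply_to in {4} -> c33 (id 6, depth 1).
Iteration 2: rows with reply_to in {6} -> c8 (id 7, depth 2).
Iteration 3: rows with reply_to in {7} -> c7 (id 9, depth 3).
Iteration 4: no rows with reply_to in {9}; recursion stops.
depth values: 0, 1, 2, 3; the maximum is 3.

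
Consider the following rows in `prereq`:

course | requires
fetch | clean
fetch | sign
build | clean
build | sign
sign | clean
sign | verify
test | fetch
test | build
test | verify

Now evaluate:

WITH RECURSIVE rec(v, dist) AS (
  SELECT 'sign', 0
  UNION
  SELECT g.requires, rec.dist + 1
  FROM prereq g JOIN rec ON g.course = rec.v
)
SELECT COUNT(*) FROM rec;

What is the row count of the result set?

Base: (sign, dist=0).
Iteration 1: edges from {sign} -> (clean, dist=1), (verify, dist=1).
Iteration 2: no outgoing edges from {clean,verify}; recursion stops.
Total rows emitted: 3.

3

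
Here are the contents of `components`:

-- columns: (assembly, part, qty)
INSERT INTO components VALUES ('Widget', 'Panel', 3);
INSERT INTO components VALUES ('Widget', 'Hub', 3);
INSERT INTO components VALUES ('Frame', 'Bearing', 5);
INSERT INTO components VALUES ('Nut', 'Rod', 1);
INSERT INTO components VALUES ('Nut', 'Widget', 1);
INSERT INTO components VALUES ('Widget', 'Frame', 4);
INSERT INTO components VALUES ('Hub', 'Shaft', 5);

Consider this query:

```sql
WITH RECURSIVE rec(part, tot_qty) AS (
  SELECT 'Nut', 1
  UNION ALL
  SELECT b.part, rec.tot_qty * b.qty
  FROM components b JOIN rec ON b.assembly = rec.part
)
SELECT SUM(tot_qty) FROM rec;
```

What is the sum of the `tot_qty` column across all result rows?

Base: (Nut, tot_qty=1).
Iteration 1: components of {Nut} -> Rod = 1*1 = 1, Widget = 1*1 = 1.
Iteration 2: components of {Rod,Widget} -> Frame = 1*4 = 4, Hub = 1*3 = 3, Panel = 1*3 = 3.
Iteration 3: components of {Frame,Hub,Panel} -> Bearing = 4*5 = 20, Shaft = 3*5 = 15.
Iteration 4: no further components; recursion stops.
SUM(tot_qty) = 1 + 1 + 1 + 3 + 4 + 3 + 15 + 20 = 48.

48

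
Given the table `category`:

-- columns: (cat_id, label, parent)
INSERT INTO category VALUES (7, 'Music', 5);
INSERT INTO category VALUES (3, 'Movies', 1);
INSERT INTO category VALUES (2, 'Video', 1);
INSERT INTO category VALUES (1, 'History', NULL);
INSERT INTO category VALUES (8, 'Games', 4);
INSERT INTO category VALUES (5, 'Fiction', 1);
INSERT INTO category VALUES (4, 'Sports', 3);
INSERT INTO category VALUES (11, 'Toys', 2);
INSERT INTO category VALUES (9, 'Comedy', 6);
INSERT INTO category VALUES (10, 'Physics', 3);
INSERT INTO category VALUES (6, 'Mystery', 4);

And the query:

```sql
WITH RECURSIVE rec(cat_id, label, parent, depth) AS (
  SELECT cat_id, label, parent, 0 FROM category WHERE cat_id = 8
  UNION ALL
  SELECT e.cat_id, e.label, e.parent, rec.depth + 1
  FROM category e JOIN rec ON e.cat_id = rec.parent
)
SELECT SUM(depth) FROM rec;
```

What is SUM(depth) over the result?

Base: cat_id=8 (Games), parent=4, depth 0.
Iteration 1: join on cat_id=4 -> Sports (id 4, parent=3, depth 1).
Iteration 2: join on cat_id=3 -> Movies (id 3, parent=1, depth 2).
Iteration 3: join on cat_id=1 -> History (id 1, parent=NULL, depth 3).
Iteration 4: parent is NULL; no match; recursion stops.
SUM(depth) = 0 + 1 + 2 + 3 = 6.

6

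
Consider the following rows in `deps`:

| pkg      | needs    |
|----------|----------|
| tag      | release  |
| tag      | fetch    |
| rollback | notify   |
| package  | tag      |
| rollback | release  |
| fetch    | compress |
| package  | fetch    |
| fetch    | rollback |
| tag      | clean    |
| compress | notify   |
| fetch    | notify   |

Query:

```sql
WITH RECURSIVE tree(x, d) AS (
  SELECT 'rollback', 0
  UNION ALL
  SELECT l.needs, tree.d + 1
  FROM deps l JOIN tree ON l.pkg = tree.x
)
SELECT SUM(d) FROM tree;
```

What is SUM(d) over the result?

2

Base: (rollback, d=0).
Iteration 1: edges from {rollback} -> (notify, d=1), (release, d=1).
Iteration 2: no outgoing edges from {notify,release}; recursion stops.
SUM(d) = 0 + 1 + 1 = 2.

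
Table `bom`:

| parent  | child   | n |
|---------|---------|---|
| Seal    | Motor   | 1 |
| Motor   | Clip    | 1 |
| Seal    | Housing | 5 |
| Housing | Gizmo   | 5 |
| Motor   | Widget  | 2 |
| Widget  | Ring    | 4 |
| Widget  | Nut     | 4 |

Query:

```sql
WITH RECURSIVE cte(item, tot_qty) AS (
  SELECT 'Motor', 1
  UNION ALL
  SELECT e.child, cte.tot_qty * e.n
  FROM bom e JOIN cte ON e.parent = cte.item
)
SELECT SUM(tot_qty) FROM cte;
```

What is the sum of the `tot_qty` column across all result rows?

Base: (Motor, tot_qty=1).
Iteration 1: components of {Motor} -> Clip = 1*1 = 1, Widget = 1*2 = 2.
Iteration 2: components of {Clip,Widget} -> Nut = 2*4 = 8, Ring = 2*4 = 8.
Iteration 3: no further components; recursion stops.
SUM(tot_qty) = 1 + 1 + 2 + 8 + 8 = 20.

20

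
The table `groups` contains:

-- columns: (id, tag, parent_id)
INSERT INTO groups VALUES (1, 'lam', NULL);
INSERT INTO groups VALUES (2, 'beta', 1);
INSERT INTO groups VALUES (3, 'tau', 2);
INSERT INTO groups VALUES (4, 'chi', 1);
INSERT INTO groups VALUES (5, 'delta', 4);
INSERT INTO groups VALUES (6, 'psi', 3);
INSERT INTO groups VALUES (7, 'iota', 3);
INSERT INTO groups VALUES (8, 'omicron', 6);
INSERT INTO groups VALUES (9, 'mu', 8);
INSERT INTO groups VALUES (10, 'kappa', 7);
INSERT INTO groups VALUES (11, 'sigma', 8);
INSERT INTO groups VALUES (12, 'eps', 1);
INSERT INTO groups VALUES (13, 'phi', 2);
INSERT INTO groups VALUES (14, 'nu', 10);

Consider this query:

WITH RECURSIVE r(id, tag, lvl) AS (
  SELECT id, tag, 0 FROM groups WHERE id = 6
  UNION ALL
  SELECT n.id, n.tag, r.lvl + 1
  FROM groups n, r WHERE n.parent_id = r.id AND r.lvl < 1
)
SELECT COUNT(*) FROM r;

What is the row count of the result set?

2

Base: id=6 (psi) at lvl 0.
Iteration 1: rows with parent_id in {6} -> omicron (id 8, lvl 1).
Iteration 2: lvl < 1 fails for all current rows; recursion stops.
Total rows emitted: 2.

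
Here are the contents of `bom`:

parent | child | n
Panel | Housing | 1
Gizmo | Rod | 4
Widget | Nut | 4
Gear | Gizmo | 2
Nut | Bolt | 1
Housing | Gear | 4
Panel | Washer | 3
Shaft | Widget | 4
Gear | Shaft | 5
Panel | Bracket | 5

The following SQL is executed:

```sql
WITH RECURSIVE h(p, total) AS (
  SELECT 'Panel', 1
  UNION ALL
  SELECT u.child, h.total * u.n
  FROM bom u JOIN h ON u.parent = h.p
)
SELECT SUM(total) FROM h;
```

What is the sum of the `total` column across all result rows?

Base: (Panel, total=1).
Iteration 1: components of {Panel} -> Bracket = 1*5 = 5, Housing = 1*1 = 1, Washer = 1*3 = 3.
Iteration 2: components of {Bracket,Housing,Washer} -> Gear = 1*4 = 4.
Iteration 3: components of {Gear} -> Gizmo = 4*2 = 8, Shaft = 4*5 = 20.
Iteration 4: components of {Gizmo,Shaft} -> Rod = 8*4 = 32, Widget = 20*4 = 80.
Iteration 5: components of {Rod,Widget} -> Nut = 80*4 = 320.
Iteration 6: components of {Nut} -> Bolt = 320*1 = 320.
Iteration 7: no further components; recursion stops.
SUM(total) = 1 + 1 + 5 + 3 + 4 + 20 + 8 + 80 + 32 + 320 + 320 = 794.

794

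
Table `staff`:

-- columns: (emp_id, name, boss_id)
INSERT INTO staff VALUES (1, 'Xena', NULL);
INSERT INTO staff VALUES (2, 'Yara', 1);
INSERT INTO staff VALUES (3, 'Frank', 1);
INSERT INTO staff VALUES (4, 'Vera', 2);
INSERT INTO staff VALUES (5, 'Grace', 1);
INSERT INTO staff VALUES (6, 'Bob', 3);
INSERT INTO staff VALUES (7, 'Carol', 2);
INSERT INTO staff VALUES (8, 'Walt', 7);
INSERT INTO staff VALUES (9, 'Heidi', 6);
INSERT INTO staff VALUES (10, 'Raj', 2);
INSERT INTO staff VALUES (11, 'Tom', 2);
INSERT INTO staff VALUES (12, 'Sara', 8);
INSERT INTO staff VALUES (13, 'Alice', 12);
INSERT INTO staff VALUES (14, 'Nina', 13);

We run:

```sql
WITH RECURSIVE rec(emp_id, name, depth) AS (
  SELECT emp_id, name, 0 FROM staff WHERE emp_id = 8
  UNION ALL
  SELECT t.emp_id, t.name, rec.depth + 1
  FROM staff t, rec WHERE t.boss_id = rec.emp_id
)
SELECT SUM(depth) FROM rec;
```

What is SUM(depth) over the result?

Base: emp_id=8 (Walt) at depth 0.
Iteration 1: rows with boss_id in {8} -> Sara (id 12, depth 1).
Iteration 2: rows with boss_id in {12} -> Alice (id 13, depth 2).
Iteration 3: rows with boss_id in {13} -> Nina (id 14, depth 3).
Iteration 4: no rows with boss_id in {14}; recursion stops.
SUM(depth) = 0 + 1 + 2 + 3 = 6.

6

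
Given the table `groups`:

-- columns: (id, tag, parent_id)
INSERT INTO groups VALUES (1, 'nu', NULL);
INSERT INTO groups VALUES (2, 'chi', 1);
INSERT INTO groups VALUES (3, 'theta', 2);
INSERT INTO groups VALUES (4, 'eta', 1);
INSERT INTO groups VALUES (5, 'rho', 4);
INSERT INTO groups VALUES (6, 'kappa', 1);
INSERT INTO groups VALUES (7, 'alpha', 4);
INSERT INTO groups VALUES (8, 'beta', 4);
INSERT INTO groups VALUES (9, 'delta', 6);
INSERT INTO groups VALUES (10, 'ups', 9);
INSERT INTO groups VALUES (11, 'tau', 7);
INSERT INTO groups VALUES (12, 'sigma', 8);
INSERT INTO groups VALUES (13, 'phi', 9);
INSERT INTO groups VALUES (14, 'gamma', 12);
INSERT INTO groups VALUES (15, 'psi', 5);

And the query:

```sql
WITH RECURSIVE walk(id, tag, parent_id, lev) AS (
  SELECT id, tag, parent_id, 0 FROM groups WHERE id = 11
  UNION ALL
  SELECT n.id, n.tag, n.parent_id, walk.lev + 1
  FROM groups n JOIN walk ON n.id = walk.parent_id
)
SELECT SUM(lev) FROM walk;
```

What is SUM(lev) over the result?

Base: id=11 (tau), parent_id=7, lev 0.
Iteration 1: join on id=7 -> alpha (id 7, parent_id=4, lev 1).
Iteration 2: join on id=4 -> eta (id 4, parent_id=1, lev 2).
Iteration 3: join on id=1 -> nu (id 1, parent_id=NULL, lev 3).
Iteration 4: parent_id is NULL; no match; recursion stops.
SUM(lev) = 0 + 1 + 2 + 3 = 6.

6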